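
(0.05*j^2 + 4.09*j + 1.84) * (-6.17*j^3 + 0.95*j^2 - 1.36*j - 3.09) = -0.3085*j^5 - 25.1878*j^4 - 7.5353*j^3 - 3.9689*j^2 - 15.1405*j - 5.6856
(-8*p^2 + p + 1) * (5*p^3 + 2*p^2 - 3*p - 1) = -40*p^5 - 11*p^4 + 31*p^3 + 7*p^2 - 4*p - 1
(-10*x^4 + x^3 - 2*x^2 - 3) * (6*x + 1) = -60*x^5 - 4*x^4 - 11*x^3 - 2*x^2 - 18*x - 3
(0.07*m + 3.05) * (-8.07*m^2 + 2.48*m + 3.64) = -0.5649*m^3 - 24.4399*m^2 + 7.8188*m + 11.102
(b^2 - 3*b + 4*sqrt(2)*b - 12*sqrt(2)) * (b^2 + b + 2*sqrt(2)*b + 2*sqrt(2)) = b^4 - 2*b^3 + 6*sqrt(2)*b^3 - 12*sqrt(2)*b^2 + 13*b^2 - 32*b - 18*sqrt(2)*b - 48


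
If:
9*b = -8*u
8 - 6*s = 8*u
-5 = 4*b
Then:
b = -5/4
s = -13/24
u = 45/32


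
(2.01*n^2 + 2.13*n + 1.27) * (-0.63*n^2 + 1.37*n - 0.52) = -1.2663*n^4 + 1.4118*n^3 + 1.0728*n^2 + 0.6323*n - 0.6604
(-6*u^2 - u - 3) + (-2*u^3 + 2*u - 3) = -2*u^3 - 6*u^2 + u - 6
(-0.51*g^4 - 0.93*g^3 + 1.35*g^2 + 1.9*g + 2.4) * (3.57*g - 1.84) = -1.8207*g^5 - 2.3817*g^4 + 6.5307*g^3 + 4.299*g^2 + 5.072*g - 4.416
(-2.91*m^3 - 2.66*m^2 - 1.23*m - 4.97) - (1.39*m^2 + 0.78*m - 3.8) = -2.91*m^3 - 4.05*m^2 - 2.01*m - 1.17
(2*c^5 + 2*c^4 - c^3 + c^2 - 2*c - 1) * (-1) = -2*c^5 - 2*c^4 + c^3 - c^2 + 2*c + 1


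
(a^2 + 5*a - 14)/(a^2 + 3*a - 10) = (a + 7)/(a + 5)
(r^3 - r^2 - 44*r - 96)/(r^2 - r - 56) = (r^2 + 7*r + 12)/(r + 7)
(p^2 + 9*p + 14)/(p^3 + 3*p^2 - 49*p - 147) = (p + 2)/(p^2 - 4*p - 21)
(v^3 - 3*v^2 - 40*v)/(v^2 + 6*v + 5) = v*(v - 8)/(v + 1)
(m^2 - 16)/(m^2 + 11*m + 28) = (m - 4)/(m + 7)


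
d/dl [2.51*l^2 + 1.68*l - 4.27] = 5.02*l + 1.68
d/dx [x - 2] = 1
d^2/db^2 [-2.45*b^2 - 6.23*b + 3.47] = -4.90000000000000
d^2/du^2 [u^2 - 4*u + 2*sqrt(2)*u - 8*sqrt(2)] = 2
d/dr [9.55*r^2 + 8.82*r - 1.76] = 19.1*r + 8.82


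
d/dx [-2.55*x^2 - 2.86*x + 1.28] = -5.1*x - 2.86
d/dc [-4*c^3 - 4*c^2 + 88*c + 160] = -12*c^2 - 8*c + 88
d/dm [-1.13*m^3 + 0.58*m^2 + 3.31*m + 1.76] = -3.39*m^2 + 1.16*m + 3.31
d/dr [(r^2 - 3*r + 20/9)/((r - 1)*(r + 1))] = (27*r^2 - 58*r + 27)/(9*(r^4 - 2*r^2 + 1))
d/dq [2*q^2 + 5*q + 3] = 4*q + 5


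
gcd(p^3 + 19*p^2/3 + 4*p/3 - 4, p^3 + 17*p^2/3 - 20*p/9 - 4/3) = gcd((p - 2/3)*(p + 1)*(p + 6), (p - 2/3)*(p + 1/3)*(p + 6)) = p^2 + 16*p/3 - 4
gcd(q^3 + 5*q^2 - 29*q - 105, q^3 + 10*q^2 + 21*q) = q^2 + 10*q + 21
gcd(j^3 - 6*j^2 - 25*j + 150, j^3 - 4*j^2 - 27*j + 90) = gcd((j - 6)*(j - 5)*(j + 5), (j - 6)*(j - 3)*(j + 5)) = j^2 - j - 30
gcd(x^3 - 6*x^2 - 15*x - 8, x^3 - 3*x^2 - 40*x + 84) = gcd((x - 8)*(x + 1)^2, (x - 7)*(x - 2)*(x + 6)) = 1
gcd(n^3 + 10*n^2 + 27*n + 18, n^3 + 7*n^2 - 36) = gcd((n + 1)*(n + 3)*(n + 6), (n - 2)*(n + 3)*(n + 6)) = n^2 + 9*n + 18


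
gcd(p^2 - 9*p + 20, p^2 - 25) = p - 5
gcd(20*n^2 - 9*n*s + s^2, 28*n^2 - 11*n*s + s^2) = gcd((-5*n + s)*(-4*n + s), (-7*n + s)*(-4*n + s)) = -4*n + s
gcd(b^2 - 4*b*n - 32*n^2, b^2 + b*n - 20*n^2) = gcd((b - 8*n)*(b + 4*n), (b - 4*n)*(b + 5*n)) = 1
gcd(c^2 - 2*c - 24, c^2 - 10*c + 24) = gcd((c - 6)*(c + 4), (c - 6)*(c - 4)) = c - 6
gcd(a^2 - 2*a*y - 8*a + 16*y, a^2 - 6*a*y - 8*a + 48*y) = a - 8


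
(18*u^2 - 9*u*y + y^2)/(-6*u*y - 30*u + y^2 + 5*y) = (-3*u + y)/(y + 5)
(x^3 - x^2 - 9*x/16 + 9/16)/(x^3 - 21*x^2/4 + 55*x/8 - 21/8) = (4*x + 3)/(2*(2*x - 7))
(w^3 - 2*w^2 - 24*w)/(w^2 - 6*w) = w + 4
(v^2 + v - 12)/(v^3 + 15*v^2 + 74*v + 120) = (v - 3)/(v^2 + 11*v + 30)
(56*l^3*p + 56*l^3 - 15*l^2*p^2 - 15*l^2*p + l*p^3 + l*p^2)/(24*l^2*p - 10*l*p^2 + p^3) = l*(56*l^2*p + 56*l^2 - 15*l*p^2 - 15*l*p + p^3 + p^2)/(p*(24*l^2 - 10*l*p + p^2))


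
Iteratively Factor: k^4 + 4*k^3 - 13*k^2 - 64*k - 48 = (k - 4)*(k^3 + 8*k^2 + 19*k + 12) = (k - 4)*(k + 1)*(k^2 + 7*k + 12) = (k - 4)*(k + 1)*(k + 4)*(k + 3)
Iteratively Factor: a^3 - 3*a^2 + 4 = (a - 2)*(a^2 - a - 2) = (a - 2)^2*(a + 1)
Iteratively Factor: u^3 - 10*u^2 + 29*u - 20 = (u - 1)*(u^2 - 9*u + 20) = (u - 5)*(u - 1)*(u - 4)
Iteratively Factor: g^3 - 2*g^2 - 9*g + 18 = (g - 3)*(g^2 + g - 6) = (g - 3)*(g + 3)*(g - 2)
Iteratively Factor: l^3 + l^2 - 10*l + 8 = (l + 4)*(l^2 - 3*l + 2) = (l - 1)*(l + 4)*(l - 2)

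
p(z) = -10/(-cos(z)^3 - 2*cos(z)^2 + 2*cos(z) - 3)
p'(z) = -10*(-3*sin(z)*cos(z)^2 - 4*sin(z)*cos(z) + 2*sin(z))/(-cos(z)^3 - 2*cos(z)^2 + 2*cos(z) - 3)^2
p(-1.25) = 3.85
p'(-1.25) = 0.62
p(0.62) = 3.09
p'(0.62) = 1.80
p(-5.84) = 2.81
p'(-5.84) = 1.37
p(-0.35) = 2.69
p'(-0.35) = -1.09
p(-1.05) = 3.81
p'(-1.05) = -0.92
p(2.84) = 1.71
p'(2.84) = -0.27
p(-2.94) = 1.68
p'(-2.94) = 0.17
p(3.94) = 1.99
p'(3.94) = 0.94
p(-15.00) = 1.91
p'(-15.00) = 0.78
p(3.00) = 1.68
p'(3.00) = -0.12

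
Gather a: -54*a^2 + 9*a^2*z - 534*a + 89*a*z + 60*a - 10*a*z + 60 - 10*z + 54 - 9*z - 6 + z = a^2*(9*z - 54) + a*(79*z - 474) - 18*z + 108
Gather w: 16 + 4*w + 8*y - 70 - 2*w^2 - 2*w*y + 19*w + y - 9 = -2*w^2 + w*(23 - 2*y) + 9*y - 63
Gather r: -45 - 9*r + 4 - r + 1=-10*r - 40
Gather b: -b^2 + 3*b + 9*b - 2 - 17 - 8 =-b^2 + 12*b - 27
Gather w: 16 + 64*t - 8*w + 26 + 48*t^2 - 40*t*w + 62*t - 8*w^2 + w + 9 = 48*t^2 + 126*t - 8*w^2 + w*(-40*t - 7) + 51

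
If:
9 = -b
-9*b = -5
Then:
No Solution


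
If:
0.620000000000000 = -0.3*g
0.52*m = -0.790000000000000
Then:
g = -2.07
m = -1.52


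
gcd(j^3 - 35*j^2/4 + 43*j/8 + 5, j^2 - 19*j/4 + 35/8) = j - 5/4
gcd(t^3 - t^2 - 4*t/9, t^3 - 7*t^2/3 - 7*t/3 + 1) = 1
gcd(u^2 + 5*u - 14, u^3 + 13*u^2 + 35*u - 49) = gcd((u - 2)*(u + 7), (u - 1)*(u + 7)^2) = u + 7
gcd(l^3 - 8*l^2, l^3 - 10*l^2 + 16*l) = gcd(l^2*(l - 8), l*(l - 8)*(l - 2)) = l^2 - 8*l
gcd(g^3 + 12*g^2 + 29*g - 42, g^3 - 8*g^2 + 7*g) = g - 1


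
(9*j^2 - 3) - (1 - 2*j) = 9*j^2 + 2*j - 4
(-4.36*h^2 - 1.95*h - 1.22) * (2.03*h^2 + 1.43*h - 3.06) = -8.8508*h^4 - 10.1933*h^3 + 8.0765*h^2 + 4.2224*h + 3.7332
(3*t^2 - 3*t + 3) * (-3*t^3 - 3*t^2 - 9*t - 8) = -9*t^5 - 27*t^3 - 6*t^2 - 3*t - 24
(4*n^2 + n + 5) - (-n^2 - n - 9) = 5*n^2 + 2*n + 14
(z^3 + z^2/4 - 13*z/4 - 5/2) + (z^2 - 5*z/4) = z^3 + 5*z^2/4 - 9*z/2 - 5/2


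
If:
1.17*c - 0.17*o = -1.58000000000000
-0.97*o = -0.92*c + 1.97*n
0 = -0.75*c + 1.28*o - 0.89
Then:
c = -1.37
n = -0.59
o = -0.10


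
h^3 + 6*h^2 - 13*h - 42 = (h - 3)*(h + 2)*(h + 7)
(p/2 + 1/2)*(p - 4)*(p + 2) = p^3/2 - p^2/2 - 5*p - 4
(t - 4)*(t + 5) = t^2 + t - 20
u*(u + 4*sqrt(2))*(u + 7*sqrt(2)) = u^3 + 11*sqrt(2)*u^2 + 56*u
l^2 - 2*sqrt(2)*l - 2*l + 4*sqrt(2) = (l - 2)*(l - 2*sqrt(2))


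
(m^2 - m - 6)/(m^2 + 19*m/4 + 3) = 4*(m^2 - m - 6)/(4*m^2 + 19*m + 12)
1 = 1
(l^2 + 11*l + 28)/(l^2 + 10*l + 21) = (l + 4)/(l + 3)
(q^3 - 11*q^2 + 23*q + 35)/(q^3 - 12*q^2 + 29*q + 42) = (q - 5)/(q - 6)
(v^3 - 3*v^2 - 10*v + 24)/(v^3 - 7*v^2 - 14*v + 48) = (v - 4)/(v - 8)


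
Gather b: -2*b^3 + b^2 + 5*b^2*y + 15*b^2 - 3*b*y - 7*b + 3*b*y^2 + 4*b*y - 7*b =-2*b^3 + b^2*(5*y + 16) + b*(3*y^2 + y - 14)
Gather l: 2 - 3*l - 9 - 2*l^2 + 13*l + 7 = -2*l^2 + 10*l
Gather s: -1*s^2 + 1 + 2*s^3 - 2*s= 2*s^3 - s^2 - 2*s + 1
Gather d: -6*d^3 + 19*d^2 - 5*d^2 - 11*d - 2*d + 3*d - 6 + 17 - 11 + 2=-6*d^3 + 14*d^2 - 10*d + 2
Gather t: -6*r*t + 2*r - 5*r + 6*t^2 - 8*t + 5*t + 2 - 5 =-3*r + 6*t^2 + t*(-6*r - 3) - 3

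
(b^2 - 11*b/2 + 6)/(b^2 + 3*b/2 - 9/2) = (b - 4)/(b + 3)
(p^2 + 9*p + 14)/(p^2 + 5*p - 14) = (p + 2)/(p - 2)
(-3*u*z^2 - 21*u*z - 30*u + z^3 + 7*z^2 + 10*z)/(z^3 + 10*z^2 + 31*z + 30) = (-3*u + z)/(z + 3)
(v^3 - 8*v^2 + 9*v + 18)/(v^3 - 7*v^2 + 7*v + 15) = (v - 6)/(v - 5)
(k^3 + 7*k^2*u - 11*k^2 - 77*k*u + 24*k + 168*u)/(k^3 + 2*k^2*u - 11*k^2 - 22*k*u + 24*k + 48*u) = (k + 7*u)/(k + 2*u)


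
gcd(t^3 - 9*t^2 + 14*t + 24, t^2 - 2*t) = 1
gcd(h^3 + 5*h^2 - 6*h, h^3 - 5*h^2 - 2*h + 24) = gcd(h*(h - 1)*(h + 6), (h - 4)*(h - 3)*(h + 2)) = 1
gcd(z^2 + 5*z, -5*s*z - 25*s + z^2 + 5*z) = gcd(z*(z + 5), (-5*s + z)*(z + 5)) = z + 5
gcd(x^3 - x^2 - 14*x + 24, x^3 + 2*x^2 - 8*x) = x^2 + 2*x - 8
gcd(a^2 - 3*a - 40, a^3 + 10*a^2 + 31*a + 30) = a + 5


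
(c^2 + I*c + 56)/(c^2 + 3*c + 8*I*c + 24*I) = (c - 7*I)/(c + 3)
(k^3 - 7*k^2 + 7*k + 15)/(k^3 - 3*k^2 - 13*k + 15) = (k^2 - 2*k - 3)/(k^2 + 2*k - 3)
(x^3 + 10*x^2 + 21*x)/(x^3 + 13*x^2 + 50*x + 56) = x*(x + 3)/(x^2 + 6*x + 8)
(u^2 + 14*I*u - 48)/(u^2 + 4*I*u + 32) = (u + 6*I)/(u - 4*I)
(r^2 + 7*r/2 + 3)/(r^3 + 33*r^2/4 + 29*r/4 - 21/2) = 2*(2*r + 3)/(4*r^2 + 25*r - 21)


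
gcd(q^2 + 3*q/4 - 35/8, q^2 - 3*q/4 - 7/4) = q - 7/4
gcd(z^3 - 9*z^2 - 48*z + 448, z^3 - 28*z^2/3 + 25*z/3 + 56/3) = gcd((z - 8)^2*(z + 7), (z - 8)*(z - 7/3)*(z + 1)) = z - 8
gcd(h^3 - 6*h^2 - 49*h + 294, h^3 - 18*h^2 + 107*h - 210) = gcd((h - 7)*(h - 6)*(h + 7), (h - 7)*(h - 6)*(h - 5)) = h^2 - 13*h + 42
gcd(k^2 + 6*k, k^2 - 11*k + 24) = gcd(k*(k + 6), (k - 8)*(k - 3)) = 1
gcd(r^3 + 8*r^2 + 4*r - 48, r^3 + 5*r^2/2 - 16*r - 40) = r + 4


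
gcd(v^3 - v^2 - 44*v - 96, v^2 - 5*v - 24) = v^2 - 5*v - 24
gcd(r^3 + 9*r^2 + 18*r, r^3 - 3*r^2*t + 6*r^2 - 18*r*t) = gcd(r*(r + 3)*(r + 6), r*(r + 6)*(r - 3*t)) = r^2 + 6*r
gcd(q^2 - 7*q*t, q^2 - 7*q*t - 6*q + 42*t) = q - 7*t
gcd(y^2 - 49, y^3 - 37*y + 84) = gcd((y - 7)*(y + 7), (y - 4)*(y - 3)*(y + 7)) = y + 7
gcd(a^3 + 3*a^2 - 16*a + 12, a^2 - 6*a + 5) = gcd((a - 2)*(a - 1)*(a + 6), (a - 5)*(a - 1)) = a - 1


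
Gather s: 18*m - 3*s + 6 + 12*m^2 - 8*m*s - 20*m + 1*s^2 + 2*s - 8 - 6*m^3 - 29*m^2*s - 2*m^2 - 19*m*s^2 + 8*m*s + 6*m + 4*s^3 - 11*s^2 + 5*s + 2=-6*m^3 + 10*m^2 + 4*m + 4*s^3 + s^2*(-19*m - 10) + s*(4 - 29*m^2)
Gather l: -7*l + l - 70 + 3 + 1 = -6*l - 66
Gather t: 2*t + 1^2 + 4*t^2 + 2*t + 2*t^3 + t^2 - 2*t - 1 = 2*t^3 + 5*t^2 + 2*t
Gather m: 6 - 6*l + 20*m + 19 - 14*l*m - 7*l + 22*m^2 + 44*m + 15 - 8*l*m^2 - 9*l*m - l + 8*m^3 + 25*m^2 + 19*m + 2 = -14*l + 8*m^3 + m^2*(47 - 8*l) + m*(83 - 23*l) + 42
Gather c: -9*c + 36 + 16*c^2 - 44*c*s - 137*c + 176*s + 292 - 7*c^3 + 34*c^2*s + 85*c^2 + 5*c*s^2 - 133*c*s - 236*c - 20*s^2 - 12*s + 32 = -7*c^3 + c^2*(34*s + 101) + c*(5*s^2 - 177*s - 382) - 20*s^2 + 164*s + 360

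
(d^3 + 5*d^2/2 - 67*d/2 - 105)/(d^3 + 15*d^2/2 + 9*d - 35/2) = (d - 6)/(d - 1)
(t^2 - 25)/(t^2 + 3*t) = (t^2 - 25)/(t*(t + 3))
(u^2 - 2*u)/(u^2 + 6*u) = (u - 2)/(u + 6)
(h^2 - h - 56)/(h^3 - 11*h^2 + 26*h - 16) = (h + 7)/(h^2 - 3*h + 2)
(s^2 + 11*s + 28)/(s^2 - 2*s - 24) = (s + 7)/(s - 6)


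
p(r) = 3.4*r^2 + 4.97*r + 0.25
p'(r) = 6.8*r + 4.97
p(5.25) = 120.06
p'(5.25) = 40.67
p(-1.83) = 2.54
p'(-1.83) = -7.47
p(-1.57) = 0.83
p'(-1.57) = -5.71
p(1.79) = 20.04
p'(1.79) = 17.14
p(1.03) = 8.98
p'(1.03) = 11.97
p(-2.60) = 10.31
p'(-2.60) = -12.71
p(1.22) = 11.37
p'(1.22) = 13.27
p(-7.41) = 150.11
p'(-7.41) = -45.42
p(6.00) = 152.47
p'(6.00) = 45.77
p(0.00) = 0.25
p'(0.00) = 4.97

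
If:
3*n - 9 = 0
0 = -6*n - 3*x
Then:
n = 3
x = -6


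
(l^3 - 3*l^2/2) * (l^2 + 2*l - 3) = l^5 + l^4/2 - 6*l^3 + 9*l^2/2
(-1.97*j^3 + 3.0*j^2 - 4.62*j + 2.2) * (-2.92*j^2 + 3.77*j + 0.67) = 5.7524*j^5 - 16.1869*j^4 + 23.4805*j^3 - 21.8314*j^2 + 5.1986*j + 1.474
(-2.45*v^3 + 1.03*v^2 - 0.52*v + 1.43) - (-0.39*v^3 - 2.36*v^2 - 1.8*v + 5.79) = -2.06*v^3 + 3.39*v^2 + 1.28*v - 4.36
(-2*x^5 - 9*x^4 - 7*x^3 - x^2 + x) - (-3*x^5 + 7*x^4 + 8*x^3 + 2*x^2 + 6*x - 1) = x^5 - 16*x^4 - 15*x^3 - 3*x^2 - 5*x + 1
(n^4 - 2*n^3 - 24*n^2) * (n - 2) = n^5 - 4*n^4 - 20*n^3 + 48*n^2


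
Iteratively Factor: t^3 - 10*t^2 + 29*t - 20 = (t - 1)*(t^2 - 9*t + 20) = (t - 4)*(t - 1)*(t - 5)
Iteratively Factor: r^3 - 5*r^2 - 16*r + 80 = (r + 4)*(r^2 - 9*r + 20) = (r - 4)*(r + 4)*(r - 5)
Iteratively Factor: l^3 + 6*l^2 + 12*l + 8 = (l + 2)*(l^2 + 4*l + 4) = (l + 2)^2*(l + 2)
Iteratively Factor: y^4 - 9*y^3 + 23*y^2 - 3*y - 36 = (y - 3)*(y^3 - 6*y^2 + 5*y + 12) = (y - 4)*(y - 3)*(y^2 - 2*y - 3) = (y - 4)*(y - 3)*(y + 1)*(y - 3)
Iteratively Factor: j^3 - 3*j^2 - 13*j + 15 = (j - 5)*(j^2 + 2*j - 3) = (j - 5)*(j - 1)*(j + 3)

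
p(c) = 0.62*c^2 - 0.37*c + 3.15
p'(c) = 1.24*c - 0.37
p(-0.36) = 3.36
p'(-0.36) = -0.82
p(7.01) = 31.02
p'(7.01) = 8.32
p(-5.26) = 22.25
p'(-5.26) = -6.89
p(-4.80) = 19.21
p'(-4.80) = -6.32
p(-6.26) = 29.76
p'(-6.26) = -8.13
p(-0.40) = 3.40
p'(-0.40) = -0.87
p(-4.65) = 18.28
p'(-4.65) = -6.14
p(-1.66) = 5.47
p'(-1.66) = -2.43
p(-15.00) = 148.20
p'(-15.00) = -18.97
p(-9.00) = 56.70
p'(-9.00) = -11.53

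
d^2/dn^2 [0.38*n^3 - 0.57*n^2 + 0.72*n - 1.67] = 2.28*n - 1.14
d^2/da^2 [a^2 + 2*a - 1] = 2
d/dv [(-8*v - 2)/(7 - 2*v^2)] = 8*(2*v^2 - v*(4*v + 1) - 7)/(2*v^2 - 7)^2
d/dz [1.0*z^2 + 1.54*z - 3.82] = 2.0*z + 1.54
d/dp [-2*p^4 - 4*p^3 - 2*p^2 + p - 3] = -8*p^3 - 12*p^2 - 4*p + 1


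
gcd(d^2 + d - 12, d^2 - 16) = d + 4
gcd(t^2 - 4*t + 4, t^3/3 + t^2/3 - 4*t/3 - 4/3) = t - 2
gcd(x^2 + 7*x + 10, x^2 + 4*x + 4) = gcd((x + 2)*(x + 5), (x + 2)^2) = x + 2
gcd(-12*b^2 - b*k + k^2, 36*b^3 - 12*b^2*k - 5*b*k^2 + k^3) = 3*b + k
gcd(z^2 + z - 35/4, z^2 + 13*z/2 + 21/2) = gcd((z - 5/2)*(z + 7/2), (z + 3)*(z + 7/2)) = z + 7/2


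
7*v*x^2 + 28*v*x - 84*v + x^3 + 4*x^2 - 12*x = (7*v + x)*(x - 2)*(x + 6)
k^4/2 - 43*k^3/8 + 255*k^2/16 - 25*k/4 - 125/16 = (k/2 + 1/4)*(k - 5)^2*(k - 5/4)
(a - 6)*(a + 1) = a^2 - 5*a - 6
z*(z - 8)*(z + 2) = z^3 - 6*z^2 - 16*z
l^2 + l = l*(l + 1)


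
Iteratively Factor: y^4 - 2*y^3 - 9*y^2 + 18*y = (y)*(y^3 - 2*y^2 - 9*y + 18) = y*(y + 3)*(y^2 - 5*y + 6) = y*(y - 2)*(y + 3)*(y - 3)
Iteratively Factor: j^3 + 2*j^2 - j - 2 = (j + 1)*(j^2 + j - 2) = (j - 1)*(j + 1)*(j + 2)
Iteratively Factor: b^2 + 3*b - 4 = (b + 4)*(b - 1)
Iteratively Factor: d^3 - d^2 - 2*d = (d)*(d^2 - d - 2) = d*(d - 2)*(d + 1)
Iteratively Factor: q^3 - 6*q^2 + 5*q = (q)*(q^2 - 6*q + 5) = q*(q - 5)*(q - 1)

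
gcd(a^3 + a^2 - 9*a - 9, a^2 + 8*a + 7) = a + 1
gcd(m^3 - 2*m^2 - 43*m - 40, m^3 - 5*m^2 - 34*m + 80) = m^2 - 3*m - 40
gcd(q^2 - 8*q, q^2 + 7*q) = q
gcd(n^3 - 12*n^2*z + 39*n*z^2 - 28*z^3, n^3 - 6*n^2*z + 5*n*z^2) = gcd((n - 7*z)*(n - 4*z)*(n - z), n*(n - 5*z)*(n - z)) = -n + z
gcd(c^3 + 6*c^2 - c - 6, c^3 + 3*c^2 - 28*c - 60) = c + 6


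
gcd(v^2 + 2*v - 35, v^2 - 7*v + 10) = v - 5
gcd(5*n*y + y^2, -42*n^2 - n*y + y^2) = 1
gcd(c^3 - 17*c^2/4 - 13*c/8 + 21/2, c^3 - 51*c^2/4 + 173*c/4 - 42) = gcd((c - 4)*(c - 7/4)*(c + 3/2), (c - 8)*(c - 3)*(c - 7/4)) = c - 7/4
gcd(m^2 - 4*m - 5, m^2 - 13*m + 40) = m - 5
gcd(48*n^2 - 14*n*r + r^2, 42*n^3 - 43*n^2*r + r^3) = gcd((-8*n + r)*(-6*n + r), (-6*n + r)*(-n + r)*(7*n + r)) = -6*n + r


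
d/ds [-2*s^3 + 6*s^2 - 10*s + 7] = -6*s^2 + 12*s - 10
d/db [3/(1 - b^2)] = 6*b/(b^2 - 1)^2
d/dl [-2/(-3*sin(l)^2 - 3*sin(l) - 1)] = -6*(2*sin(l) + 1)*cos(l)/(3*sin(l)^2 + 3*sin(l) + 1)^2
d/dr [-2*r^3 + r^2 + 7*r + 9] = -6*r^2 + 2*r + 7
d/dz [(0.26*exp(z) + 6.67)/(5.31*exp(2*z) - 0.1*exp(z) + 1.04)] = (-1.3806*exp(2*z) - 70.8354*exp(z) + 0.9374)*exp(z)/(28.1961*exp(4*z) - 1.062*exp(3*z) + 11.0548*exp(2*z) - 0.208*exp(z) + 1.0816)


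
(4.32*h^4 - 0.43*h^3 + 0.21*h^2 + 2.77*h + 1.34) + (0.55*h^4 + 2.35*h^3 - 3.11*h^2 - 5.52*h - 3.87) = 4.87*h^4 + 1.92*h^3 - 2.9*h^2 - 2.75*h - 2.53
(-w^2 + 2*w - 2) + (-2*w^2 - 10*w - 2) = -3*w^2 - 8*w - 4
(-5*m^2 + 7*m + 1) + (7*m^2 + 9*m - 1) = 2*m^2 + 16*m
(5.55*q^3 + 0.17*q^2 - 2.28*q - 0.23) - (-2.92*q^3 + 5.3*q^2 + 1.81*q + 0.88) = 8.47*q^3 - 5.13*q^2 - 4.09*q - 1.11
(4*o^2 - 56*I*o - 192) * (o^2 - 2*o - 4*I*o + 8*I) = 4*o^4 - 8*o^3 - 72*I*o^3 - 416*o^2 + 144*I*o^2 + 832*o + 768*I*o - 1536*I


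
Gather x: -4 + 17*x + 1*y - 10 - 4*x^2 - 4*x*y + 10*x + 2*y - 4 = -4*x^2 + x*(27 - 4*y) + 3*y - 18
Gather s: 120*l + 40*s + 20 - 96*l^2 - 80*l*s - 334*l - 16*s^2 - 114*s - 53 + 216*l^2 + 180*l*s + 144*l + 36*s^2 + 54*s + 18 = 120*l^2 - 70*l + 20*s^2 + s*(100*l - 20) - 15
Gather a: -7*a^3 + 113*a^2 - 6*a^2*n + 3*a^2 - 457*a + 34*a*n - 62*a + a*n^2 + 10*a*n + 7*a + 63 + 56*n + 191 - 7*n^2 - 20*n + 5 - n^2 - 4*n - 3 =-7*a^3 + a^2*(116 - 6*n) + a*(n^2 + 44*n - 512) - 8*n^2 + 32*n + 256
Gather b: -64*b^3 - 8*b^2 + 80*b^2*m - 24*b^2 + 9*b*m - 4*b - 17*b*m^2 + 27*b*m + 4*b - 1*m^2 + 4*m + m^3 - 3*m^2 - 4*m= -64*b^3 + b^2*(80*m - 32) + b*(-17*m^2 + 36*m) + m^3 - 4*m^2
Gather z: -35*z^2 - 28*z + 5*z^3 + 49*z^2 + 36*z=5*z^3 + 14*z^2 + 8*z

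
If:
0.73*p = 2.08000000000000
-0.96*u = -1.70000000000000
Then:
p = 2.85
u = 1.77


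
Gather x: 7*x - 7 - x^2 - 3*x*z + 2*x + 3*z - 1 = -x^2 + x*(9 - 3*z) + 3*z - 8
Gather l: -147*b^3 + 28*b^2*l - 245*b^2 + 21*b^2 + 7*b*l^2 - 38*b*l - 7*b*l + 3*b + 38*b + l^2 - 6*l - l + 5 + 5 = -147*b^3 - 224*b^2 + 41*b + l^2*(7*b + 1) + l*(28*b^2 - 45*b - 7) + 10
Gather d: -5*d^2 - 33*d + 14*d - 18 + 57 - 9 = -5*d^2 - 19*d + 30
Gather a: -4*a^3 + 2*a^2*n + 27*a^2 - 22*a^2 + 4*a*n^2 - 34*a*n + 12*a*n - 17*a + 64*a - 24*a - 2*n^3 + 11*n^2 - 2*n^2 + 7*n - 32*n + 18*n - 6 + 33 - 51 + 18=-4*a^3 + a^2*(2*n + 5) + a*(4*n^2 - 22*n + 23) - 2*n^3 + 9*n^2 - 7*n - 6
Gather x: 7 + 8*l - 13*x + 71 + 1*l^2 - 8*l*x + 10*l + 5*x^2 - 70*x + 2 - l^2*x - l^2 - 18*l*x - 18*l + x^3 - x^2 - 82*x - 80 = x^3 + 4*x^2 + x*(-l^2 - 26*l - 165)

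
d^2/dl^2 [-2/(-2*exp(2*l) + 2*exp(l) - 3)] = 4*((1 - 4*exp(l))*(2*exp(2*l) - 2*exp(l) + 3) + 4*(2*exp(l) - 1)^2*exp(l))*exp(l)/(2*exp(2*l) - 2*exp(l) + 3)^3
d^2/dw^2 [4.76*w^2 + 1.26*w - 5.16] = 9.52000000000000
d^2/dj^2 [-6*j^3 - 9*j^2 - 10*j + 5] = -36*j - 18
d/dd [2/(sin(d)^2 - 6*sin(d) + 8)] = 4*(3 - sin(d))*cos(d)/(sin(d)^2 - 6*sin(d) + 8)^2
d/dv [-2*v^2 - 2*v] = -4*v - 2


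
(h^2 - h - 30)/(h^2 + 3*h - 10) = (h - 6)/(h - 2)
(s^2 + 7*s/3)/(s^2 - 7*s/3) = (3*s + 7)/(3*s - 7)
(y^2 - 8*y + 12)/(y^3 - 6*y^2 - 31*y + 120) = (y^2 - 8*y + 12)/(y^3 - 6*y^2 - 31*y + 120)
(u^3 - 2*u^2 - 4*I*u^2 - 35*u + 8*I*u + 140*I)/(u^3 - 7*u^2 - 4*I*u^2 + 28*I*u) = (u + 5)/u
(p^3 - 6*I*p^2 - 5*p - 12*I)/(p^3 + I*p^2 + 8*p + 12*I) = (p^2 - 3*I*p + 4)/(p^2 + 4*I*p - 4)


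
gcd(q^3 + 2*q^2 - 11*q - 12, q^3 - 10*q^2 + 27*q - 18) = q - 3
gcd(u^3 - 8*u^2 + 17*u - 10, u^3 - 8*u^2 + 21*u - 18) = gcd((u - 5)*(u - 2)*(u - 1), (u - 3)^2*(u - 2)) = u - 2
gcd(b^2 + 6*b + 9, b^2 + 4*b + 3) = b + 3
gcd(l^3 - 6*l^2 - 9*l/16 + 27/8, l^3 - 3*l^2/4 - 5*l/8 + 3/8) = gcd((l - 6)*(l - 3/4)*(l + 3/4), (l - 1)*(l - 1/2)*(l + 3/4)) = l + 3/4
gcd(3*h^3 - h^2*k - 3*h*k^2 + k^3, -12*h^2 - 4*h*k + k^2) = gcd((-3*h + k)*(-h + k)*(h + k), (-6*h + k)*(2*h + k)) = 1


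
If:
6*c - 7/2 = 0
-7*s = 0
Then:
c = 7/12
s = 0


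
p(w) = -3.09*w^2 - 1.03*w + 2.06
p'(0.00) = -1.03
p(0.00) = 2.06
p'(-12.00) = 73.13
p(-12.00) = -430.54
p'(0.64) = -4.99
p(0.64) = 0.14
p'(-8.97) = 54.40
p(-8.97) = -237.33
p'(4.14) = -26.62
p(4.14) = -55.17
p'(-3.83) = 22.64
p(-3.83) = -39.32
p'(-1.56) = 8.61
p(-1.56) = -3.85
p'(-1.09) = 5.71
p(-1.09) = -0.49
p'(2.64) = -17.35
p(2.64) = -22.20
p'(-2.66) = 15.41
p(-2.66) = -17.06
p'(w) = -6.18*w - 1.03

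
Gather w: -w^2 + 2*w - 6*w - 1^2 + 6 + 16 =-w^2 - 4*w + 21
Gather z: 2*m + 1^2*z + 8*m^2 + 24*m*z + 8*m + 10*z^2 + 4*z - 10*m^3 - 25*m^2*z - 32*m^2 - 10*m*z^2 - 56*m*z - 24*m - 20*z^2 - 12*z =-10*m^3 - 24*m^2 - 14*m + z^2*(-10*m - 10) + z*(-25*m^2 - 32*m - 7)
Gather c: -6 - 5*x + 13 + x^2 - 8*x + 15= x^2 - 13*x + 22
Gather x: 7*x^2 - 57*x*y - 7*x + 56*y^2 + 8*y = 7*x^2 + x*(-57*y - 7) + 56*y^2 + 8*y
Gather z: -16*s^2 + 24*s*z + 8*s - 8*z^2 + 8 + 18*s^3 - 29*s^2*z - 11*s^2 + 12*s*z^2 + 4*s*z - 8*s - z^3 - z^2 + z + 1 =18*s^3 - 27*s^2 - z^3 + z^2*(12*s - 9) + z*(-29*s^2 + 28*s + 1) + 9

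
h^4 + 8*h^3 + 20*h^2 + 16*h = h*(h + 2)^2*(h + 4)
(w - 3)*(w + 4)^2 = w^3 + 5*w^2 - 8*w - 48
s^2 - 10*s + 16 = (s - 8)*(s - 2)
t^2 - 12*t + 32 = (t - 8)*(t - 4)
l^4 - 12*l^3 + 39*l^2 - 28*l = l*(l - 7)*(l - 4)*(l - 1)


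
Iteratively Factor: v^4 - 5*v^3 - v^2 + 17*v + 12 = (v - 3)*(v^3 - 2*v^2 - 7*v - 4) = (v - 3)*(v + 1)*(v^2 - 3*v - 4) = (v - 4)*(v - 3)*(v + 1)*(v + 1)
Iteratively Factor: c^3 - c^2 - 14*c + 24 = (c - 2)*(c^2 + c - 12) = (c - 3)*(c - 2)*(c + 4)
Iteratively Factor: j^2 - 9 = (j + 3)*(j - 3)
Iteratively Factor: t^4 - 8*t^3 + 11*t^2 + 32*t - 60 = (t - 2)*(t^3 - 6*t^2 - t + 30) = (t - 2)*(t + 2)*(t^2 - 8*t + 15) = (t - 3)*(t - 2)*(t + 2)*(t - 5)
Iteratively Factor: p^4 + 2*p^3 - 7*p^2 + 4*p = (p - 1)*(p^3 + 3*p^2 - 4*p) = (p - 1)*(p + 4)*(p^2 - p) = p*(p - 1)*(p + 4)*(p - 1)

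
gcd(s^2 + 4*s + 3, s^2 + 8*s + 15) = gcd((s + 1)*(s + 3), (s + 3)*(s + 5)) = s + 3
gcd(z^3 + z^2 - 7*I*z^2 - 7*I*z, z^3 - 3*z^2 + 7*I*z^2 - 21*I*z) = z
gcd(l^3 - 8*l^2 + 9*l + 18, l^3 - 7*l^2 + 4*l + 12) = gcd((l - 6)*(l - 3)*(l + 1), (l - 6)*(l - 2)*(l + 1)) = l^2 - 5*l - 6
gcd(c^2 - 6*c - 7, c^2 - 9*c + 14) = c - 7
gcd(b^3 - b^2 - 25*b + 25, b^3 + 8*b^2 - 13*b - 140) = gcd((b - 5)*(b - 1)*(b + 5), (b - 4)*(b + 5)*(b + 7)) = b + 5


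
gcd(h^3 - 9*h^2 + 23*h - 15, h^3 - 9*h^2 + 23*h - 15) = h^3 - 9*h^2 + 23*h - 15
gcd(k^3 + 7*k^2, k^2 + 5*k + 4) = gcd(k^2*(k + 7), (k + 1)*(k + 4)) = 1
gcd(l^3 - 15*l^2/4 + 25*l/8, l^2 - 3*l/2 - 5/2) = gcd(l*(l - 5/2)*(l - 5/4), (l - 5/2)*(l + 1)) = l - 5/2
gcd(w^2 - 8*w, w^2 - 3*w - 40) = w - 8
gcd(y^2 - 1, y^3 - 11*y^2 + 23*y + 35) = y + 1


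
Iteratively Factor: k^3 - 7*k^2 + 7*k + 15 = (k - 3)*(k^2 - 4*k - 5) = (k - 3)*(k + 1)*(k - 5)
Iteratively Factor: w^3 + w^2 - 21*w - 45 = (w - 5)*(w^2 + 6*w + 9) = (w - 5)*(w + 3)*(w + 3)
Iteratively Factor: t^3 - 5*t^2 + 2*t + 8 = (t - 2)*(t^2 - 3*t - 4) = (t - 2)*(t + 1)*(t - 4)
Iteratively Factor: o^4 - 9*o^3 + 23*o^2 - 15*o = (o - 5)*(o^3 - 4*o^2 + 3*o) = (o - 5)*(o - 1)*(o^2 - 3*o) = o*(o - 5)*(o - 1)*(o - 3)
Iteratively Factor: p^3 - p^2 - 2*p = (p + 1)*(p^2 - 2*p) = p*(p + 1)*(p - 2)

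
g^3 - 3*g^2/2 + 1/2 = (g - 1)^2*(g + 1/2)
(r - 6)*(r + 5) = r^2 - r - 30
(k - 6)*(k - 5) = k^2 - 11*k + 30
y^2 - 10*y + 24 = (y - 6)*(y - 4)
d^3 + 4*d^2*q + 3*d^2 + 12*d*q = d*(d + 3)*(d + 4*q)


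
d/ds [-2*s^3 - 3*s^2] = 6*s*(-s - 1)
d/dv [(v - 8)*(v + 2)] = 2*v - 6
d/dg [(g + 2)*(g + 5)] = 2*g + 7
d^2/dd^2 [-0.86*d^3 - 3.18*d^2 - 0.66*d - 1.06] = -5.16*d - 6.36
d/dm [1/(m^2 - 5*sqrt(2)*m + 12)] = (-2*m + 5*sqrt(2))/(m^2 - 5*sqrt(2)*m + 12)^2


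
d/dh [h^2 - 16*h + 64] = 2*h - 16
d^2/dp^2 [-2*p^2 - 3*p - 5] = -4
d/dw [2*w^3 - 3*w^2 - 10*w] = 6*w^2 - 6*w - 10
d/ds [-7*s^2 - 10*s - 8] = -14*s - 10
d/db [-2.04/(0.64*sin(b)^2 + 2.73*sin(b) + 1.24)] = (2.6112*sin(b) + 5.5692)*cos(b)/(0.64*sin(b)^2 + 2.73*sin(b) + 1.24)^2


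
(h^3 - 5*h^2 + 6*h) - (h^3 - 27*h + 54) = -5*h^2 + 33*h - 54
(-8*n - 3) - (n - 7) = 4 - 9*n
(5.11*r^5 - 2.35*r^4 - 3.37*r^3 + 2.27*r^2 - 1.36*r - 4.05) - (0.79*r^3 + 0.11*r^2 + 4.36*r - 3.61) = 5.11*r^5 - 2.35*r^4 - 4.16*r^3 + 2.16*r^2 - 5.72*r - 0.44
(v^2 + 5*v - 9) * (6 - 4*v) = -4*v^3 - 14*v^2 + 66*v - 54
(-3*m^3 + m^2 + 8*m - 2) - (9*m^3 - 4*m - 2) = -12*m^3 + m^2 + 12*m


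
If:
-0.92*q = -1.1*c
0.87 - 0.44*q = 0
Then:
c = 1.65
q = 1.98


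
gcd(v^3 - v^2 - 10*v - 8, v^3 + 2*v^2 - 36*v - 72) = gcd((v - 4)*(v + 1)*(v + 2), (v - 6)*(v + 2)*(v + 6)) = v + 2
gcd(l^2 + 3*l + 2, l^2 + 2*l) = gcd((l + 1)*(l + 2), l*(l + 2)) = l + 2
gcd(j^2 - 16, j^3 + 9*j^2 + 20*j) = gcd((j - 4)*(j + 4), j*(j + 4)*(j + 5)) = j + 4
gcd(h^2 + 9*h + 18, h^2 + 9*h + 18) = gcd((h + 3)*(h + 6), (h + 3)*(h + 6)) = h^2 + 9*h + 18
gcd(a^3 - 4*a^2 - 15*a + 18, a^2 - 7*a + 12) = 1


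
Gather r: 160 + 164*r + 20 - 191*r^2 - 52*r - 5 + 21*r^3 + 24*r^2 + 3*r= 21*r^3 - 167*r^2 + 115*r + 175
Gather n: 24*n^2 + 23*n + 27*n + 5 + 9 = 24*n^2 + 50*n + 14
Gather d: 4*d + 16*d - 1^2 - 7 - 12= 20*d - 20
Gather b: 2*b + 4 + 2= 2*b + 6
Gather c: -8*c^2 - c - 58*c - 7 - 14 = -8*c^2 - 59*c - 21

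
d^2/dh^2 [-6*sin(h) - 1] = 6*sin(h)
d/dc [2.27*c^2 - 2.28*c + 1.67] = 4.54*c - 2.28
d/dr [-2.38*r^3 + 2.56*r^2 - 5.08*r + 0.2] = -7.14*r^2 + 5.12*r - 5.08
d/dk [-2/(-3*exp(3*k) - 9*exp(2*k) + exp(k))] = 2*(-9*exp(2*k) - 18*exp(k) + 1)*exp(-k)/(3*exp(2*k) + 9*exp(k) - 1)^2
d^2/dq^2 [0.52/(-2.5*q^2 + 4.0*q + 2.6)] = (-6.5*q^2 + 10.4*q + 0.52*(5.0*q - 4.0)*(10.0*q - 8.0) + 6.76)/(-2.5*q^2 + 4.0*q + 2.6)^3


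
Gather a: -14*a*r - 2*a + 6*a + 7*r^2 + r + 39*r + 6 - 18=a*(4 - 14*r) + 7*r^2 + 40*r - 12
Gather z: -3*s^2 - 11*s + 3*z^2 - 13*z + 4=-3*s^2 - 11*s + 3*z^2 - 13*z + 4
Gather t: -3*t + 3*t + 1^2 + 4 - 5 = 0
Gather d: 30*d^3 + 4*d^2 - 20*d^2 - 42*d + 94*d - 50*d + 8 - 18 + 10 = 30*d^3 - 16*d^2 + 2*d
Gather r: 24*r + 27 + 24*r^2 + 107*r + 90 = 24*r^2 + 131*r + 117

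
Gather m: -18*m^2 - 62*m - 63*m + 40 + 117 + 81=-18*m^2 - 125*m + 238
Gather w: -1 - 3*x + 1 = -3*x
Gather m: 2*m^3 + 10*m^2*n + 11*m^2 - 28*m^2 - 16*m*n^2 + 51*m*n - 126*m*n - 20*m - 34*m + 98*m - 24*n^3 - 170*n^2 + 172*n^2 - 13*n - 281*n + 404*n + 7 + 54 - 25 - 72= 2*m^3 + m^2*(10*n - 17) + m*(-16*n^2 - 75*n + 44) - 24*n^3 + 2*n^2 + 110*n - 36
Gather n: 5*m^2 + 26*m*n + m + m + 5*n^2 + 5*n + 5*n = 5*m^2 + 2*m + 5*n^2 + n*(26*m + 10)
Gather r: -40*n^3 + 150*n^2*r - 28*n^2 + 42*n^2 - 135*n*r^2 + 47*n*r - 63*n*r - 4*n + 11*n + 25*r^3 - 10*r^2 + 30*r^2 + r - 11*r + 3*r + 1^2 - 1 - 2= -40*n^3 + 14*n^2 + 7*n + 25*r^3 + r^2*(20 - 135*n) + r*(150*n^2 - 16*n - 7) - 2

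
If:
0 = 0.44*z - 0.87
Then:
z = 1.98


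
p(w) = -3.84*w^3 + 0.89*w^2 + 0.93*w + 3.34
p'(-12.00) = -1679.31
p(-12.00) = 6755.86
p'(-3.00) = -108.09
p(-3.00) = 112.24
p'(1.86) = -35.61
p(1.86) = -16.56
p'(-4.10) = -200.02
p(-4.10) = 279.14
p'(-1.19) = -17.50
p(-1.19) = 9.96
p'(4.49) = -223.32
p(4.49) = -322.13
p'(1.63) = -26.78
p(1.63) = -9.41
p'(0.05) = 0.99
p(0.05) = 3.39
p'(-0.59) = -4.13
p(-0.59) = 3.89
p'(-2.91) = -101.80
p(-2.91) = 102.80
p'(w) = -11.52*w^2 + 1.78*w + 0.93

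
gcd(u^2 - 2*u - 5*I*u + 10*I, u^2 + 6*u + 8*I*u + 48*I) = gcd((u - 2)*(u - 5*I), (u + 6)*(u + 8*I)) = 1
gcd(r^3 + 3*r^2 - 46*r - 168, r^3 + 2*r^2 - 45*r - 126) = r^2 - r - 42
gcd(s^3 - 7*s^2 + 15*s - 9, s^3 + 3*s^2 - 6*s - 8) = 1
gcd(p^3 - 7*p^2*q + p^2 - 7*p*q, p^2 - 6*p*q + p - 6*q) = p + 1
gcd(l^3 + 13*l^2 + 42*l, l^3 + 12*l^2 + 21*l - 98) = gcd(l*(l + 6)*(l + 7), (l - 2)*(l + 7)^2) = l + 7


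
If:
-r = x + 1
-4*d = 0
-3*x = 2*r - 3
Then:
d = 0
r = -6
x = 5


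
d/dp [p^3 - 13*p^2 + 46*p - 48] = 3*p^2 - 26*p + 46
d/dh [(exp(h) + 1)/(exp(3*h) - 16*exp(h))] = (-2*exp(3*h) - 3*exp(2*h) + 16)*exp(-h)/(exp(4*h) - 32*exp(2*h) + 256)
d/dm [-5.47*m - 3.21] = -5.47000000000000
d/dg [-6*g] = -6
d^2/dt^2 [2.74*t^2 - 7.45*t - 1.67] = 5.48000000000000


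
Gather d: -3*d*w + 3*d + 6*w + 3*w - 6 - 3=d*(3 - 3*w) + 9*w - 9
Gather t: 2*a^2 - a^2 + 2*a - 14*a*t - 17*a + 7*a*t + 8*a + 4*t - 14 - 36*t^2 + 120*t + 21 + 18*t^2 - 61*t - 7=a^2 - 7*a - 18*t^2 + t*(63 - 7*a)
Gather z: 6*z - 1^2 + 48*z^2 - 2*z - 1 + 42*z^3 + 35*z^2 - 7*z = 42*z^3 + 83*z^2 - 3*z - 2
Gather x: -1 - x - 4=-x - 5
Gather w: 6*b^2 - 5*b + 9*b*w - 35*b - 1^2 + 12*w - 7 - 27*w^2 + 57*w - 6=6*b^2 - 40*b - 27*w^2 + w*(9*b + 69) - 14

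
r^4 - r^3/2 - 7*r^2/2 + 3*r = r*(r - 3/2)*(r - 1)*(r + 2)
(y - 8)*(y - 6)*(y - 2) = y^3 - 16*y^2 + 76*y - 96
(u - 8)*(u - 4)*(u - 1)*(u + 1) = u^4 - 12*u^3 + 31*u^2 + 12*u - 32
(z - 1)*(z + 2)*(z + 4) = z^3 + 5*z^2 + 2*z - 8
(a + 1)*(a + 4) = a^2 + 5*a + 4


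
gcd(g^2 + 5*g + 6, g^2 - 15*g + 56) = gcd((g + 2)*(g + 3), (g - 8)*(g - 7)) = 1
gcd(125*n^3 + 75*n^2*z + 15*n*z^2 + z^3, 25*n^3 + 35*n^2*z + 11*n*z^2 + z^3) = 25*n^2 + 10*n*z + z^2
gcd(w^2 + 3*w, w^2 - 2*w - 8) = 1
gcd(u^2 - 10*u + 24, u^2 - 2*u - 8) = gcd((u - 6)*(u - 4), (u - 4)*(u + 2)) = u - 4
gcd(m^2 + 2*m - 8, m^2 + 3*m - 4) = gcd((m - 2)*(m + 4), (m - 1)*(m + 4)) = m + 4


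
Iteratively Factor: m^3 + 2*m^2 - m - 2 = (m - 1)*(m^2 + 3*m + 2) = (m - 1)*(m + 2)*(m + 1)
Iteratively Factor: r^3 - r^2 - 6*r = (r)*(r^2 - r - 6) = r*(r - 3)*(r + 2)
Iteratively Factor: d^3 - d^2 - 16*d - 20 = (d + 2)*(d^2 - 3*d - 10) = (d - 5)*(d + 2)*(d + 2)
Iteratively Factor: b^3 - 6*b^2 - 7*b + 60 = (b - 5)*(b^2 - b - 12) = (b - 5)*(b - 4)*(b + 3)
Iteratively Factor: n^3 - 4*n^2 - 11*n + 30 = (n + 3)*(n^2 - 7*n + 10) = (n - 2)*(n + 3)*(n - 5)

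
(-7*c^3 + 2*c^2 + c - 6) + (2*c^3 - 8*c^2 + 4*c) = -5*c^3 - 6*c^2 + 5*c - 6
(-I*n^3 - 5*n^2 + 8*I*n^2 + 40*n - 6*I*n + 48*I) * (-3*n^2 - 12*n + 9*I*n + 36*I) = 3*I*n^5 + 24*n^4 - 12*I*n^4 - 96*n^3 - 123*I*n^3 - 714*n^2 + 108*I*n^2 - 216*n + 864*I*n - 1728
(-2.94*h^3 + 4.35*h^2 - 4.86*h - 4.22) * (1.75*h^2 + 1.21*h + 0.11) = -5.145*h^5 + 4.0551*h^4 - 3.5649*h^3 - 12.7871*h^2 - 5.6408*h - 0.4642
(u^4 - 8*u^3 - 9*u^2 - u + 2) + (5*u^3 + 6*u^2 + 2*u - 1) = u^4 - 3*u^3 - 3*u^2 + u + 1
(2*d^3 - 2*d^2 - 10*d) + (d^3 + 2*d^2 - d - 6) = 3*d^3 - 11*d - 6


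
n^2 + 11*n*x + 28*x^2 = (n + 4*x)*(n + 7*x)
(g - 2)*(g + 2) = g^2 - 4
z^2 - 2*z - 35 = (z - 7)*(z + 5)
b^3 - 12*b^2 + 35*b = b*(b - 7)*(b - 5)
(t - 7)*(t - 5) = t^2 - 12*t + 35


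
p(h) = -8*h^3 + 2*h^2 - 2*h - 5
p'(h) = -24*h^2 + 4*h - 2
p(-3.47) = 360.28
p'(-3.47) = -304.86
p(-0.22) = -4.38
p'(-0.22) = -4.04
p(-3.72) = 441.95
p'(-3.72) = -349.00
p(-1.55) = 32.70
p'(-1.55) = -65.86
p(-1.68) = 41.94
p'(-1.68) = -76.46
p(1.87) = -54.06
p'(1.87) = -78.45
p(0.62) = -7.38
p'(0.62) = -8.75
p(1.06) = -14.40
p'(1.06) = -24.73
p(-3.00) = 235.00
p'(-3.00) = -230.00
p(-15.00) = 27475.00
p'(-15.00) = -5462.00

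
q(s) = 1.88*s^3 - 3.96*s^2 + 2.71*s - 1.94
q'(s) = 5.64*s^2 - 7.92*s + 2.71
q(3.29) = 31.06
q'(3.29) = 37.70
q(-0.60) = -5.40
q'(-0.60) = 9.49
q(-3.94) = -189.08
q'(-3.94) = 121.47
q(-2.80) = -81.84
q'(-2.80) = 69.10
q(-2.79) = -81.16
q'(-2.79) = 68.71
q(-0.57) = -5.12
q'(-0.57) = 9.06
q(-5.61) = -473.70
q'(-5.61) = 224.64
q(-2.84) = -84.64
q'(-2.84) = 70.69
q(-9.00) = -1717.61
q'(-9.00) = 530.83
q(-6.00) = -566.84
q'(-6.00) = 253.27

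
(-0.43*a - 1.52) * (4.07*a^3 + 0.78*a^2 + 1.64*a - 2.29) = -1.7501*a^4 - 6.5218*a^3 - 1.8908*a^2 - 1.5081*a + 3.4808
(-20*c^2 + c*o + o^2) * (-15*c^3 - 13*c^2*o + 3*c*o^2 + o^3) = 300*c^5 + 245*c^4*o - 88*c^3*o^2 - 30*c^2*o^3 + 4*c*o^4 + o^5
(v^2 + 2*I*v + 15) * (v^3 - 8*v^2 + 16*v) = v^5 - 8*v^4 + 2*I*v^4 + 31*v^3 - 16*I*v^3 - 120*v^2 + 32*I*v^2 + 240*v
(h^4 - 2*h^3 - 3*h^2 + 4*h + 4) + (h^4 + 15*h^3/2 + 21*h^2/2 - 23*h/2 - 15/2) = 2*h^4 + 11*h^3/2 + 15*h^2/2 - 15*h/2 - 7/2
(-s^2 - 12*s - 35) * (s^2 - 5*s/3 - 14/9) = -s^4 - 31*s^3/3 - 121*s^2/9 + 77*s + 490/9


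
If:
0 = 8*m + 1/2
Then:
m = -1/16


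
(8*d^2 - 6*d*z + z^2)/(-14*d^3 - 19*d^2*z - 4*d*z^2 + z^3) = (-8*d^2 + 6*d*z - z^2)/(14*d^3 + 19*d^2*z + 4*d*z^2 - z^3)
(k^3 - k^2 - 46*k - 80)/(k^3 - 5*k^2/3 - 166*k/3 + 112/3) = 3*(k^2 + 7*k + 10)/(3*k^2 + 19*k - 14)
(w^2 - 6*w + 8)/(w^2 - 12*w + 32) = (w - 2)/(w - 8)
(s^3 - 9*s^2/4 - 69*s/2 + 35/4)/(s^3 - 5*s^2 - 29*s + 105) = (s - 1/4)/(s - 3)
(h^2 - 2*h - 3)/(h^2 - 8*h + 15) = (h + 1)/(h - 5)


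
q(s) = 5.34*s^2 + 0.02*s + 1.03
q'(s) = 10.68*s + 0.02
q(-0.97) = 6.04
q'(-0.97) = -10.34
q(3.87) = 81.08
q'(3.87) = 41.35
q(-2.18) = 26.36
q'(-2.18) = -23.26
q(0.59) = 2.90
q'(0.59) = 6.32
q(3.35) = 61.03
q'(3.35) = 35.80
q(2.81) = 43.25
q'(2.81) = 30.03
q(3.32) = 59.96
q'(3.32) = 35.48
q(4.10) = 90.88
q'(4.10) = 43.81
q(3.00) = 49.15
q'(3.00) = 32.06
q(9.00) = 433.75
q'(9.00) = 96.14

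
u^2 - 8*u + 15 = (u - 5)*(u - 3)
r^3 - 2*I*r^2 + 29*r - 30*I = (r - 6*I)*(r - I)*(r + 5*I)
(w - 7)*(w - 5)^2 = w^3 - 17*w^2 + 95*w - 175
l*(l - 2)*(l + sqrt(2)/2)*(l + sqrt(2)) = l^4 - 2*l^3 + 3*sqrt(2)*l^3/2 - 3*sqrt(2)*l^2 + l^2 - 2*l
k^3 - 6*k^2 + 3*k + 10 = (k - 5)*(k - 2)*(k + 1)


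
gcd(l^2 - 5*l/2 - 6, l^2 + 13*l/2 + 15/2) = l + 3/2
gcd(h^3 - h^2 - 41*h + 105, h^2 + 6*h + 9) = 1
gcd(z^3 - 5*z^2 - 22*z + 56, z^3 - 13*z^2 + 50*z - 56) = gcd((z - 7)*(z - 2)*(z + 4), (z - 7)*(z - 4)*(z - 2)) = z^2 - 9*z + 14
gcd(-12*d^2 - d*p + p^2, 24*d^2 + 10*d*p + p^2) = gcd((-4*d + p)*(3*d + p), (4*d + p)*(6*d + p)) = 1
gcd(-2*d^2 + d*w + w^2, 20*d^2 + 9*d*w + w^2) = 1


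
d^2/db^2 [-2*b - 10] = 0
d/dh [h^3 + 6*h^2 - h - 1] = 3*h^2 + 12*h - 1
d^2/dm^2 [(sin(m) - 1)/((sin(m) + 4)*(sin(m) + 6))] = (-sin(m)^5 + 14*sin(m)^4 + 176*sin(m)^3 + 238*sin(m)^2 - 1020*sin(m) - 632)/((sin(m) + 4)^3*(sin(m) + 6)^3)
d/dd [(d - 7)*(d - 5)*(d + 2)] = 3*d^2 - 20*d + 11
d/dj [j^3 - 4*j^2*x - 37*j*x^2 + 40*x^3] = 3*j^2 - 8*j*x - 37*x^2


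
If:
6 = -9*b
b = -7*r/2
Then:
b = -2/3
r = 4/21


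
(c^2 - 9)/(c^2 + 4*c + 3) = (c - 3)/(c + 1)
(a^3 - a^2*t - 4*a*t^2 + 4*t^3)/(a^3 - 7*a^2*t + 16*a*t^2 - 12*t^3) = (a^2 + a*t - 2*t^2)/(a^2 - 5*a*t + 6*t^2)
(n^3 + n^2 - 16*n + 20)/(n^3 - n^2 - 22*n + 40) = (n - 2)/(n - 4)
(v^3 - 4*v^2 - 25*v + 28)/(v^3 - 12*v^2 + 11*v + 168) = (v^2 + 3*v - 4)/(v^2 - 5*v - 24)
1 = 1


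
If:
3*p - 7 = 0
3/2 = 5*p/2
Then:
No Solution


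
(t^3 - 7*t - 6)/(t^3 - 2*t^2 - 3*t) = (t + 2)/t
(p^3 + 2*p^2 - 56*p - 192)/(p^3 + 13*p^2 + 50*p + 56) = (p^2 - 2*p - 48)/(p^2 + 9*p + 14)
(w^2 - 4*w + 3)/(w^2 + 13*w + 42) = (w^2 - 4*w + 3)/(w^2 + 13*w + 42)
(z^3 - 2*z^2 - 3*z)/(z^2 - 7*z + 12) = z*(z + 1)/(z - 4)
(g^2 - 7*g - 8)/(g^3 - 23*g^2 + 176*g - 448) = (g + 1)/(g^2 - 15*g + 56)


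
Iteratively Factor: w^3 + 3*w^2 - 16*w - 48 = (w + 3)*(w^2 - 16) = (w + 3)*(w + 4)*(w - 4)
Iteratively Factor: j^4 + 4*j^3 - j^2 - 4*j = (j + 1)*(j^3 + 3*j^2 - 4*j) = (j + 1)*(j + 4)*(j^2 - j) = (j - 1)*(j + 1)*(j + 4)*(j)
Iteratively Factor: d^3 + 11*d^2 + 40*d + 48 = (d + 4)*(d^2 + 7*d + 12) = (d + 4)^2*(d + 3)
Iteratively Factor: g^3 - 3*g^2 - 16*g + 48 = (g + 4)*(g^2 - 7*g + 12) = (g - 4)*(g + 4)*(g - 3)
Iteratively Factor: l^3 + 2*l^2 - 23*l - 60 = (l + 3)*(l^2 - l - 20) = (l - 5)*(l + 3)*(l + 4)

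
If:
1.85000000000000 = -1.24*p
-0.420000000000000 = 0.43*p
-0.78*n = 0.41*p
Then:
No Solution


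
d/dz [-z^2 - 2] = -2*z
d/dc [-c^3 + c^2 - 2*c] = -3*c^2 + 2*c - 2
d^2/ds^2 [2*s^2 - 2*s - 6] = 4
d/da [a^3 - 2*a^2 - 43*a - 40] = 3*a^2 - 4*a - 43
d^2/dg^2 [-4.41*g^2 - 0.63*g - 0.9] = -8.82000000000000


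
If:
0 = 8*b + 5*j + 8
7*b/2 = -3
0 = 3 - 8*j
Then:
No Solution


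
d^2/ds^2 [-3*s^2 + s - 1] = -6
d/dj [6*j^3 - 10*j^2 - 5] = 2*j*(9*j - 10)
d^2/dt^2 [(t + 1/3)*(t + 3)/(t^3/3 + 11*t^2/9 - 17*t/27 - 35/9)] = 162*(27*t^3 + 27*t^2 + 333*t + 109)/(729*t^6 + 1458*t^5 - 7533*t^4 - 11124*t^3 + 29295*t^2 + 22050*t - 42875)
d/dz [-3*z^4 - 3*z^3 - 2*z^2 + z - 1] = -12*z^3 - 9*z^2 - 4*z + 1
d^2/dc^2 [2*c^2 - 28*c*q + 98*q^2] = 4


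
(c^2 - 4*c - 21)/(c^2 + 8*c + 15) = (c - 7)/(c + 5)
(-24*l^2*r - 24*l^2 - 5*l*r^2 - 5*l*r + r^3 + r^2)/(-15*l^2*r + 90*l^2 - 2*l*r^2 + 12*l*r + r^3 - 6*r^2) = (-8*l*r - 8*l + r^2 + r)/(-5*l*r + 30*l + r^2 - 6*r)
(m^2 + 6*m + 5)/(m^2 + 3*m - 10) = (m + 1)/(m - 2)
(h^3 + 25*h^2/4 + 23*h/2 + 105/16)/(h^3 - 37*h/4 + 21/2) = (8*h^2 + 22*h + 15)/(4*(2*h^2 - 7*h + 6))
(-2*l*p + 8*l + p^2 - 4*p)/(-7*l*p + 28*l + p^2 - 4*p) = (-2*l + p)/(-7*l + p)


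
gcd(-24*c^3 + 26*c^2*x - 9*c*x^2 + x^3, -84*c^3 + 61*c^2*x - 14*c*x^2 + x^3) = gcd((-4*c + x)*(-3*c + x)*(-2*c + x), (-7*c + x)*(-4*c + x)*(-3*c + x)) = 12*c^2 - 7*c*x + x^2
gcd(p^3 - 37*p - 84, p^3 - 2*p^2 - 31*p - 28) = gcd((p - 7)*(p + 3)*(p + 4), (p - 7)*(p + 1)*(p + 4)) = p^2 - 3*p - 28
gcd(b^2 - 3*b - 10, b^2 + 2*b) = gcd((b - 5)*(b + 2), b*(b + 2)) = b + 2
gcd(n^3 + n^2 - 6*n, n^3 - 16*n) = n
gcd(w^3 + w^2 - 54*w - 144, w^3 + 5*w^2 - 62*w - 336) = w^2 - 2*w - 48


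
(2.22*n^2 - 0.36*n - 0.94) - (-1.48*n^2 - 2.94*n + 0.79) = 3.7*n^2 + 2.58*n - 1.73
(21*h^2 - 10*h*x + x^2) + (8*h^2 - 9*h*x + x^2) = 29*h^2 - 19*h*x + 2*x^2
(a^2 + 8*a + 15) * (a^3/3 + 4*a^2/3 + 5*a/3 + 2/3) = a^5/3 + 4*a^4 + 52*a^3/3 + 34*a^2 + 91*a/3 + 10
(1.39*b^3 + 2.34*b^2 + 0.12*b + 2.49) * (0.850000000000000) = 1.1815*b^3 + 1.989*b^2 + 0.102*b + 2.1165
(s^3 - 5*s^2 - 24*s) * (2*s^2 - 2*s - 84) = 2*s^5 - 12*s^4 - 122*s^3 + 468*s^2 + 2016*s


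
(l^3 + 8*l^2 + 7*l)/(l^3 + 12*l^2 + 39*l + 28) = l/(l + 4)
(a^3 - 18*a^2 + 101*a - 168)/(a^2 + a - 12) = (a^2 - 15*a + 56)/(a + 4)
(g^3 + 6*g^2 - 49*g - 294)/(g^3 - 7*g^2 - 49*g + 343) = (g + 6)/(g - 7)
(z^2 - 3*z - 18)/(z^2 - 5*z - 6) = (z + 3)/(z + 1)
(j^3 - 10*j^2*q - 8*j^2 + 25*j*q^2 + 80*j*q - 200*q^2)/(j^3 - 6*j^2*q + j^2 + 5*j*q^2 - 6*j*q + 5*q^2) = (-j^2 + 5*j*q + 8*j - 40*q)/(-j^2 + j*q - j + q)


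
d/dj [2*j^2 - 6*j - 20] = 4*j - 6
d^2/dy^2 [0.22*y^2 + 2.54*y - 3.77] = 0.440000000000000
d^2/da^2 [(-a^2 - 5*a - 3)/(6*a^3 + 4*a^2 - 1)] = 2*(-36*a^6 - 540*a^5 - 1008*a^4 - 698*a^3 - 336*a^2 - 114*a - 13)/(216*a^9 + 432*a^8 + 288*a^7 - 44*a^6 - 144*a^5 - 48*a^4 + 18*a^3 + 12*a^2 - 1)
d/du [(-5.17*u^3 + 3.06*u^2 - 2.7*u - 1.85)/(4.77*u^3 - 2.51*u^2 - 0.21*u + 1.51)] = (-1.61949999999999*u^4 + 27.9294*u^3 - 4.3662*u^2 - 0.0457999999999981*u - 4.4655)/(22.7529*u^6 - 23.9454*u^5 + 4.2967*u^4 + 15.4596*u^3 - 7.5361*u^2 - 0.6342*u + 2.2801)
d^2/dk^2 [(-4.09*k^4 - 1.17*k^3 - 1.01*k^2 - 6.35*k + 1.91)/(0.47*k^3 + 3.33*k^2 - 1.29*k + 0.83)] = (2.8421709430404e-14*k^7 - 92.4506200000001*k^6 + 102.317016*k^5 - 161.427576*k^4 - 31.2207440000001*k^3 + 140.310552*k^2 + 46.769244*k - 19.190704)/(0.103823*k^9 + 2.206791*k^8 + 14.780466*k^7 + 25.362204*k^6 - 32.773464*k^5 + 41.216346*k^4 - 22.567926*k^3 + 11.02572*k^2 - 2.666043*k + 0.571787)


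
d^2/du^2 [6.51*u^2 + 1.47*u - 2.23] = 13.0200000000000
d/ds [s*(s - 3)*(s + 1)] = 3*s^2 - 4*s - 3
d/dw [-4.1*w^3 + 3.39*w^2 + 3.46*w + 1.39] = -12.3*w^2 + 6.78*w + 3.46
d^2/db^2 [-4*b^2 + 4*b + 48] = -8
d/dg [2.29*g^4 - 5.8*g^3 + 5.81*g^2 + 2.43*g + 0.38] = 9.16*g^3 - 17.4*g^2 + 11.62*g + 2.43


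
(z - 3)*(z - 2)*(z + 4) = z^3 - z^2 - 14*z + 24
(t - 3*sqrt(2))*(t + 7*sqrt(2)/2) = t^2 + sqrt(2)*t/2 - 21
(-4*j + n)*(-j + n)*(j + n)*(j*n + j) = 4*j^4*n + 4*j^4 - j^3*n^2 - j^3*n - 4*j^2*n^3 - 4*j^2*n^2 + j*n^4 + j*n^3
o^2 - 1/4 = (o - 1/2)*(o + 1/2)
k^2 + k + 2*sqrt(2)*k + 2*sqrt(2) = (k + 1)*(k + 2*sqrt(2))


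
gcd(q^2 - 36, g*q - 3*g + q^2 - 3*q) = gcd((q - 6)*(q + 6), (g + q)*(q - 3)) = 1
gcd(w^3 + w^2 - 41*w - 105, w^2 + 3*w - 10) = w + 5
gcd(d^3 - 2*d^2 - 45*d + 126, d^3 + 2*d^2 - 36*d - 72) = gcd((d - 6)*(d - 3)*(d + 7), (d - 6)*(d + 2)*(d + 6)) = d - 6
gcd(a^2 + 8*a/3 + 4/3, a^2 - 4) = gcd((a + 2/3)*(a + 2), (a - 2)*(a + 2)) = a + 2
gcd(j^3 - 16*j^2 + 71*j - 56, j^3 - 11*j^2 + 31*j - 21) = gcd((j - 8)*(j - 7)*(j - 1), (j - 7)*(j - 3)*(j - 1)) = j^2 - 8*j + 7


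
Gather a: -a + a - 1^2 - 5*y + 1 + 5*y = 0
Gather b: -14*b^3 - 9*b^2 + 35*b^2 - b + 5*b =-14*b^3 + 26*b^2 + 4*b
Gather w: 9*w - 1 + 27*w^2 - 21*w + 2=27*w^2 - 12*w + 1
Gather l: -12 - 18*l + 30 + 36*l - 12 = 18*l + 6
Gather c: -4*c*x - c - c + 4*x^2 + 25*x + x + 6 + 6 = c*(-4*x - 2) + 4*x^2 + 26*x + 12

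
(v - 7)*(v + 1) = v^2 - 6*v - 7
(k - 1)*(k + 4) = k^2 + 3*k - 4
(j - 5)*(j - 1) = j^2 - 6*j + 5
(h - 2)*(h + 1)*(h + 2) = h^3 + h^2 - 4*h - 4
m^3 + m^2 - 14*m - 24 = (m - 4)*(m + 2)*(m + 3)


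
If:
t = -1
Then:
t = -1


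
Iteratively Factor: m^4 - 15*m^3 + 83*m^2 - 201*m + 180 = (m - 3)*(m^3 - 12*m^2 + 47*m - 60) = (m - 5)*(m - 3)*(m^2 - 7*m + 12) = (m - 5)*(m - 3)^2*(m - 4)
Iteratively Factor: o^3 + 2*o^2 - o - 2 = (o + 1)*(o^2 + o - 2) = (o + 1)*(o + 2)*(o - 1)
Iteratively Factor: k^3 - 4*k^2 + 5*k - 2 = (k - 1)*(k^2 - 3*k + 2) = (k - 2)*(k - 1)*(k - 1)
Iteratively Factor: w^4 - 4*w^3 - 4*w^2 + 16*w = (w + 2)*(w^3 - 6*w^2 + 8*w) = (w - 4)*(w + 2)*(w^2 - 2*w) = (w - 4)*(w - 2)*(w + 2)*(w)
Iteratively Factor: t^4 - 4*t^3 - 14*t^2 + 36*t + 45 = (t - 3)*(t^3 - t^2 - 17*t - 15) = (t - 3)*(t + 1)*(t^2 - 2*t - 15) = (t - 3)*(t + 1)*(t + 3)*(t - 5)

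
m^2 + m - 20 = (m - 4)*(m + 5)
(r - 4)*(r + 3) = r^2 - r - 12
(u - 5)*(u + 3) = u^2 - 2*u - 15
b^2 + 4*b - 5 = (b - 1)*(b + 5)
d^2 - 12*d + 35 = (d - 7)*(d - 5)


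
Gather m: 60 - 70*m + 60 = 120 - 70*m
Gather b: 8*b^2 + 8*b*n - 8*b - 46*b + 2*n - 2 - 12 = 8*b^2 + b*(8*n - 54) + 2*n - 14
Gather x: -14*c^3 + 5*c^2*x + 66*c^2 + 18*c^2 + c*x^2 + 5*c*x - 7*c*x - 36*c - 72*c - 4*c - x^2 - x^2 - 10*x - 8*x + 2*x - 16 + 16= -14*c^3 + 84*c^2 - 112*c + x^2*(c - 2) + x*(5*c^2 - 2*c - 16)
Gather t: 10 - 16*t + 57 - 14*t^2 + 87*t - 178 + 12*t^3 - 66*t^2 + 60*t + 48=12*t^3 - 80*t^2 + 131*t - 63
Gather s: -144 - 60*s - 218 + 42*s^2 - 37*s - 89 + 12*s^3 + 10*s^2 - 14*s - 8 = 12*s^3 + 52*s^2 - 111*s - 459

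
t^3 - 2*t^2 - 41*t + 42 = (t - 7)*(t - 1)*(t + 6)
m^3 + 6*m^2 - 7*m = m*(m - 1)*(m + 7)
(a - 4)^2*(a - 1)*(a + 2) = a^4 - 7*a^3 + 6*a^2 + 32*a - 32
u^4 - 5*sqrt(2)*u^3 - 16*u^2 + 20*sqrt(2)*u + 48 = (u - 2)*(u + 2)*(u - 6*sqrt(2))*(u + sqrt(2))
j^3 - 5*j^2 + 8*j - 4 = (j - 2)^2*(j - 1)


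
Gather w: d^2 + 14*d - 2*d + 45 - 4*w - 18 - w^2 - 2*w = d^2 + 12*d - w^2 - 6*w + 27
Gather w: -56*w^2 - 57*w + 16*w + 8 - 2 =-56*w^2 - 41*w + 6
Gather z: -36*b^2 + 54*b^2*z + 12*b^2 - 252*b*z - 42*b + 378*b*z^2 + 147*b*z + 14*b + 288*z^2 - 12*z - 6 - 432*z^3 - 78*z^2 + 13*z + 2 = -24*b^2 - 28*b - 432*z^3 + z^2*(378*b + 210) + z*(54*b^2 - 105*b + 1) - 4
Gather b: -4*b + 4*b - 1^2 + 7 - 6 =0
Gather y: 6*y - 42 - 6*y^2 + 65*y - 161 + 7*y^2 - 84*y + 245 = y^2 - 13*y + 42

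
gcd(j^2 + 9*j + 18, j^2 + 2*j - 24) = j + 6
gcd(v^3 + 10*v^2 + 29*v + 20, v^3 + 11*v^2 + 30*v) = v + 5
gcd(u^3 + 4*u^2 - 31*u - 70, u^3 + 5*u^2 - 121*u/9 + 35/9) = u + 7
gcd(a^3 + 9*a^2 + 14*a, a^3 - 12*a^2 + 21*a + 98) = a + 2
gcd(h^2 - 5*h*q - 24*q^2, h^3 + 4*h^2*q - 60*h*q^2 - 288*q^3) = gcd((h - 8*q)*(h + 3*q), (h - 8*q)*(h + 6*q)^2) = -h + 8*q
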